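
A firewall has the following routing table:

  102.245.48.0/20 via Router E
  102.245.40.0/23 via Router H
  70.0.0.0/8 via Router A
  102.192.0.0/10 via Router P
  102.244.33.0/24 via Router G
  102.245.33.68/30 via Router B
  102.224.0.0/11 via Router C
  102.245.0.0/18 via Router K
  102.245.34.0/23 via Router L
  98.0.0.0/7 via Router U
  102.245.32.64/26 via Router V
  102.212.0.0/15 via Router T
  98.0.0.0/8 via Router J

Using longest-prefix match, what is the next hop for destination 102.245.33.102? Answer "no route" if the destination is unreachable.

Router K

Routes whose prefix contains 102.245.33.102:
  102.192.0.0/10 (102.192.0.0 - 102.255.255.255) -> Router P
  102.224.0.0/11 (102.224.0.0 - 102.255.255.255) -> Router C
  102.245.0.0/18 (102.245.0.0 - 102.245.63.255) -> Router K
More-specific entries that do NOT match:
  102.245.33.68/30 (102.245.33.68 - 102.245.33.71) does not contain 102.245.33.102
  102.245.32.64/26 (102.245.32.64 - 102.245.32.127) does not contain 102.245.33.102
  102.244.33.0/24 (102.244.33.0 - 102.244.33.255) does not contain 102.245.33.102
  102.245.40.0/23 (102.245.40.0 - 102.245.41.255) does not contain 102.245.33.102
  102.245.34.0/23 (102.245.34.0 - 102.245.35.255) does not contain 102.245.33.102
  102.245.48.0/20 (102.245.48.0 - 102.245.63.255) does not contain 102.245.33.102
Longest matching prefix is /18 -> next hop Router K.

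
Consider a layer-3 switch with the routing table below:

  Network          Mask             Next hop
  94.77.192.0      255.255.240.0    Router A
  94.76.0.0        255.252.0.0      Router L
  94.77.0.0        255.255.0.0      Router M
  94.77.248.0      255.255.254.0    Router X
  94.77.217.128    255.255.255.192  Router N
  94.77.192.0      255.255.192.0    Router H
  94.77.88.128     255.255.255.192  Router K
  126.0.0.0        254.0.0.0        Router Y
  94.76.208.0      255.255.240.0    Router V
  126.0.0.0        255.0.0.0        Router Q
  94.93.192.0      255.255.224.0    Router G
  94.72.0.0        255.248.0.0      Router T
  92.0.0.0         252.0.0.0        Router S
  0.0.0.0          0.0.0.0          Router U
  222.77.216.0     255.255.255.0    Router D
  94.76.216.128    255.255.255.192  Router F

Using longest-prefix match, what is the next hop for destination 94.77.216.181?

Router H

Routes whose prefix contains 94.77.216.181:
  0.0.0.0/0 (default, matches everything) -> Router U
  92.0.0.0/6 (92.0.0.0 - 95.255.255.255) -> Router S
  94.72.0.0/13 (94.72.0.0 - 94.79.255.255) -> Router T
  94.76.0.0/14 (94.76.0.0 - 94.79.255.255) -> Router L
  94.77.0.0/16 (94.77.0.0 - 94.77.255.255) -> Router M
  94.77.192.0/18 (94.77.192.0 - 94.77.255.255) -> Router H
More-specific entries that do NOT match:
  94.77.217.128/26 (94.77.217.128 - 94.77.217.191) does not contain 94.77.216.181
  94.77.88.128/26 (94.77.88.128 - 94.77.88.191) does not contain 94.77.216.181
  94.76.216.128/26 (94.76.216.128 - 94.76.216.191) does not contain 94.77.216.181
  222.77.216.0/24 (222.77.216.0 - 222.77.216.255) does not contain 94.77.216.181
  94.77.248.0/23 (94.77.248.0 - 94.77.249.255) does not contain 94.77.216.181
  94.77.192.0/20 (94.77.192.0 - 94.77.207.255) does not contain 94.77.216.181
  94.76.208.0/20 (94.76.208.0 - 94.76.223.255) does not contain 94.77.216.181
  94.93.192.0/19 (94.93.192.0 - 94.93.223.255) does not contain 94.77.216.181
Longest matching prefix is /18 -> next hop Router H.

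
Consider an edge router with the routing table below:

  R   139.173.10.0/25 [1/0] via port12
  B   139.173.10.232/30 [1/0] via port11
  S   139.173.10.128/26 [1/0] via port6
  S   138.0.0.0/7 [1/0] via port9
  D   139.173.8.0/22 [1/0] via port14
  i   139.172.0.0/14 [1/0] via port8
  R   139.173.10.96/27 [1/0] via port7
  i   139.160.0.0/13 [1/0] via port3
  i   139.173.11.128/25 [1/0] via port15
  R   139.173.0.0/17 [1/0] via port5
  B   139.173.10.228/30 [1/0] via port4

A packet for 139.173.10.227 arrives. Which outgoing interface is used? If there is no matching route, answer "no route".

port14

Routes whose prefix contains 139.173.10.227:
  138.0.0.0/7 (138.0.0.0 - 139.255.255.255) -> port9
  139.172.0.0/14 (139.172.0.0 - 139.175.255.255) -> port8
  139.173.0.0/17 (139.173.0.0 - 139.173.127.255) -> port5
  139.173.8.0/22 (139.173.8.0 - 139.173.11.255) -> port14
More-specific entries that do NOT match:
  139.173.10.232/30 (139.173.10.232 - 139.173.10.235) does not contain 139.173.10.227
  139.173.10.228/30 (139.173.10.228 - 139.173.10.231) does not contain 139.173.10.227
  139.173.10.96/27 (139.173.10.96 - 139.173.10.127) does not contain 139.173.10.227
  139.173.10.128/26 (139.173.10.128 - 139.173.10.191) does not contain 139.173.10.227
  139.173.10.0/25 (139.173.10.0 - 139.173.10.127) does not contain 139.173.10.227
  139.173.11.128/25 (139.173.11.128 - 139.173.11.255) does not contain 139.173.10.227
Longest matching prefix is /22 -> interface port14.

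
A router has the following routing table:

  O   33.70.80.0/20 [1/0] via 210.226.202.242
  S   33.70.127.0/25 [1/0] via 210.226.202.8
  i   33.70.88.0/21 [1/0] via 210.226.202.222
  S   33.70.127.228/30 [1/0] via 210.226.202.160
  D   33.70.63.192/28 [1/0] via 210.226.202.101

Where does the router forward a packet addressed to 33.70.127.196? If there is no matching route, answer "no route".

no route

No entry's prefix contains 33.70.127.196; there is no default route.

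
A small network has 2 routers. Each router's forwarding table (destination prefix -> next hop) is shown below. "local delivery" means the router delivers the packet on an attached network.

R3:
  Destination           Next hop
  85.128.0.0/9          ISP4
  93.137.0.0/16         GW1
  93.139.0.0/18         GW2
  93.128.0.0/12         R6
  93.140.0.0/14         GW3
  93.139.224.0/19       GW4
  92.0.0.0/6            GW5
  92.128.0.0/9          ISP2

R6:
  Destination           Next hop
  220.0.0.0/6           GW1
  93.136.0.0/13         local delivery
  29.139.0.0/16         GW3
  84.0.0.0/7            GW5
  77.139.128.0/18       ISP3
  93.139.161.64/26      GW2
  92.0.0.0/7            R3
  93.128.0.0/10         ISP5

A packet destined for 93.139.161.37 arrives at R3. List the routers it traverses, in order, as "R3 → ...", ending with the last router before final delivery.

R3 → R6

At R3: longest match for 93.139.161.37 is 93.128.0.0/12 -> R6
At R6: longest match for 93.139.161.37 is 93.136.0.0/13 -> local delivery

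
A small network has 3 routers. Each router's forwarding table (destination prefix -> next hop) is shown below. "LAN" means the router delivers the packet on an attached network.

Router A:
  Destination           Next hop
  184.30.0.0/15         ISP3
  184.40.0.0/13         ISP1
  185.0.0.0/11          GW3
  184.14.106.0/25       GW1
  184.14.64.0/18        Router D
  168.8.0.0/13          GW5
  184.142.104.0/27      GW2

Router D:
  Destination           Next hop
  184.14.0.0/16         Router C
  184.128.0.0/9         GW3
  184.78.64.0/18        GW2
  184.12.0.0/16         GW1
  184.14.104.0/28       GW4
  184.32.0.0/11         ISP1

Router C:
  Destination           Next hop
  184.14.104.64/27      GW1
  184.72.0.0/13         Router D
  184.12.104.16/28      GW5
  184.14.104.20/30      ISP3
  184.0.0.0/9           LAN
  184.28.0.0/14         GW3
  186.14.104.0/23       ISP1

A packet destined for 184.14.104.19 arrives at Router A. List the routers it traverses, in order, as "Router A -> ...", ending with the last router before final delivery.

At Router A: longest match for 184.14.104.19 is 184.14.64.0/18 -> Router D
At Router D: longest match for 184.14.104.19 is 184.14.0.0/16 -> Router C
At Router C: longest match for 184.14.104.19 is 184.0.0.0/9 -> LAN

Router A -> Router D -> Router C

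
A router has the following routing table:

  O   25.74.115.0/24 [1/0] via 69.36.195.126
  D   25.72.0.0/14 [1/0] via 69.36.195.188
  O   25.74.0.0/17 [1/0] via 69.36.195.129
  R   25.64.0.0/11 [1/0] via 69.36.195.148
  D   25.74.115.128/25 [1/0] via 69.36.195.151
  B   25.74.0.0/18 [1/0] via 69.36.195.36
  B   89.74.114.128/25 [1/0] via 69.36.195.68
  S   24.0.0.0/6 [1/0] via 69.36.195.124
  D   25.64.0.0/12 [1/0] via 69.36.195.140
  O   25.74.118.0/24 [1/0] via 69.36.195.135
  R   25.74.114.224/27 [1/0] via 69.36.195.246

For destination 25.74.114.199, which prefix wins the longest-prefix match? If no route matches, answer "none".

25.74.0.0/17

Entries matching 25.74.114.199:
  24.0.0.0/6 (24.0.0.0 - 27.255.255.255)
  25.64.0.0/11 (25.64.0.0 - 25.95.255.255)
  25.64.0.0/12 (25.64.0.0 - 25.79.255.255)
  25.72.0.0/14 (25.72.0.0 - 25.75.255.255)
  25.74.0.0/17 (25.74.0.0 - 25.74.127.255)
Most specific is 25.74.0.0/17.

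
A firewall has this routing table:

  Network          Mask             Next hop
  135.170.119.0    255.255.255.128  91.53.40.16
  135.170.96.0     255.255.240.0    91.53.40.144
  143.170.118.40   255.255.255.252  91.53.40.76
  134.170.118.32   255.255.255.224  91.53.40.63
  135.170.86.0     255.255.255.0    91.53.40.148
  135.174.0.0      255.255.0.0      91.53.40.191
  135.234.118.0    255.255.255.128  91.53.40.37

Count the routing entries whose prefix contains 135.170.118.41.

No listed prefix contains 135.170.118.41.
Total matching entries: 0.

0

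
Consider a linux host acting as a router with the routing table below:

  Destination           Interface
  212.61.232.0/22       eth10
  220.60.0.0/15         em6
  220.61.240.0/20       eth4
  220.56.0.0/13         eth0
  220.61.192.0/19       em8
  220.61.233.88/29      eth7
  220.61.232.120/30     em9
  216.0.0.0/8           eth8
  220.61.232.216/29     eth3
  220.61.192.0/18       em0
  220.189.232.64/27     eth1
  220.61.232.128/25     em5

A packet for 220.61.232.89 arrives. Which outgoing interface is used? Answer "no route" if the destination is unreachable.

Routes whose prefix contains 220.61.232.89:
  220.56.0.0/13 (220.56.0.0 - 220.63.255.255) -> eth0
  220.60.0.0/15 (220.60.0.0 - 220.61.255.255) -> em6
  220.61.192.0/18 (220.61.192.0 - 220.61.255.255) -> em0
More-specific entries that do NOT match:
  220.61.232.120/30 (220.61.232.120 - 220.61.232.123) does not contain 220.61.232.89
  220.61.233.88/29 (220.61.233.88 - 220.61.233.95) does not contain 220.61.232.89
  220.61.232.216/29 (220.61.232.216 - 220.61.232.223) does not contain 220.61.232.89
  220.189.232.64/27 (220.189.232.64 - 220.189.232.95) does not contain 220.61.232.89
  220.61.232.128/25 (220.61.232.128 - 220.61.232.255) does not contain 220.61.232.89
  212.61.232.0/22 (212.61.232.0 - 212.61.235.255) does not contain 220.61.232.89
  220.61.240.0/20 (220.61.240.0 - 220.61.255.255) does not contain 220.61.232.89
  220.61.192.0/19 (220.61.192.0 - 220.61.223.255) does not contain 220.61.232.89
Longest matching prefix is /18 -> interface em0.

em0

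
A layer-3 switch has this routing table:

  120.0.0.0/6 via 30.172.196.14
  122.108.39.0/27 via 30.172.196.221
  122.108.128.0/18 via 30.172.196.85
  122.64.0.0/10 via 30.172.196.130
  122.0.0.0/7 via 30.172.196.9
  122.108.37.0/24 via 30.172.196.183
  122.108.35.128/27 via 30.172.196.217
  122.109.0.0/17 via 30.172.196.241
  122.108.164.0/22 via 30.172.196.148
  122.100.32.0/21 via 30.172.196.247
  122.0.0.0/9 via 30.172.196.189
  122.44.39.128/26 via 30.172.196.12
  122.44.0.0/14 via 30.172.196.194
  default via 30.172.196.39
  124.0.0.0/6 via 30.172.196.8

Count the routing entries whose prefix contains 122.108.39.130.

Prefixes containing 122.108.39.130:
  0.0.0.0/0 (default, matches everything)
  120.0.0.0/6 (120.0.0.0 - 123.255.255.255)
  122.0.0.0/7 (122.0.0.0 - 123.255.255.255)
  122.0.0.0/9 (122.0.0.0 - 122.127.255.255)
  122.64.0.0/10 (122.64.0.0 - 122.127.255.255)
Total matching entries: 5.

5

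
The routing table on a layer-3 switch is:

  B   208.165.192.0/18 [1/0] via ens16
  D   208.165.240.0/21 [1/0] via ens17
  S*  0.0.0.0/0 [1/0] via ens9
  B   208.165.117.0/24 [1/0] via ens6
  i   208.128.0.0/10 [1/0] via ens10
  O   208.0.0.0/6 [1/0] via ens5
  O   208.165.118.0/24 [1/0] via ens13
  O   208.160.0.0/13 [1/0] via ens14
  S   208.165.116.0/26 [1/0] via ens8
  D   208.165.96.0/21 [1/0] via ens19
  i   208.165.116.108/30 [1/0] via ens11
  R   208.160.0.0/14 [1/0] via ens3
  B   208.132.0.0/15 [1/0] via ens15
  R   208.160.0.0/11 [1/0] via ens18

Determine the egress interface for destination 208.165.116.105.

Routes whose prefix contains 208.165.116.105:
  0.0.0.0/0 (default, matches everything) -> ens9
  208.0.0.0/6 (208.0.0.0 - 211.255.255.255) -> ens5
  208.128.0.0/10 (208.128.0.0 - 208.191.255.255) -> ens10
  208.160.0.0/11 (208.160.0.0 - 208.191.255.255) -> ens18
  208.160.0.0/13 (208.160.0.0 - 208.167.255.255) -> ens14
More-specific entries that do NOT match:
  208.165.116.108/30 (208.165.116.108 - 208.165.116.111) does not contain 208.165.116.105
  208.165.116.0/26 (208.165.116.0 - 208.165.116.63) does not contain 208.165.116.105
  208.165.117.0/24 (208.165.117.0 - 208.165.117.255) does not contain 208.165.116.105
  208.165.118.0/24 (208.165.118.0 - 208.165.118.255) does not contain 208.165.116.105
  208.165.240.0/21 (208.165.240.0 - 208.165.247.255) does not contain 208.165.116.105
  208.165.96.0/21 (208.165.96.0 - 208.165.103.255) does not contain 208.165.116.105
  208.165.192.0/18 (208.165.192.0 - 208.165.255.255) does not contain 208.165.116.105
  208.132.0.0/15 (208.132.0.0 - 208.133.255.255) does not contain 208.165.116.105
  208.160.0.0/14 (208.160.0.0 - 208.163.255.255) does not contain 208.165.116.105
Longest matching prefix is /13 -> interface ens14.

ens14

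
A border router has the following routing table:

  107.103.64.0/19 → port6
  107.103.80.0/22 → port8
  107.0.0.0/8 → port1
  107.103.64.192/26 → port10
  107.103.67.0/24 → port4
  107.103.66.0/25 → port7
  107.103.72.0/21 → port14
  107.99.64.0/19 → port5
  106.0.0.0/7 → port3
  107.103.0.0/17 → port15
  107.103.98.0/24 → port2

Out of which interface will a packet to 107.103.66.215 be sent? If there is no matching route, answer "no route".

port6

Routes whose prefix contains 107.103.66.215:
  106.0.0.0/7 (106.0.0.0 - 107.255.255.255) -> port3
  107.0.0.0/8 (107.0.0.0 - 107.255.255.255) -> port1
  107.103.0.0/17 (107.103.0.0 - 107.103.127.255) -> port15
  107.103.64.0/19 (107.103.64.0 - 107.103.95.255) -> port6
More-specific entries that do NOT match:
  107.103.64.192/26 (107.103.64.192 - 107.103.64.255) does not contain 107.103.66.215
  107.103.66.0/25 (107.103.66.0 - 107.103.66.127) does not contain 107.103.66.215
  107.103.67.0/24 (107.103.67.0 - 107.103.67.255) does not contain 107.103.66.215
  107.103.98.0/24 (107.103.98.0 - 107.103.98.255) does not contain 107.103.66.215
  107.103.80.0/22 (107.103.80.0 - 107.103.83.255) does not contain 107.103.66.215
  107.103.72.0/21 (107.103.72.0 - 107.103.79.255) does not contain 107.103.66.215
Longest matching prefix is /19 -> interface port6.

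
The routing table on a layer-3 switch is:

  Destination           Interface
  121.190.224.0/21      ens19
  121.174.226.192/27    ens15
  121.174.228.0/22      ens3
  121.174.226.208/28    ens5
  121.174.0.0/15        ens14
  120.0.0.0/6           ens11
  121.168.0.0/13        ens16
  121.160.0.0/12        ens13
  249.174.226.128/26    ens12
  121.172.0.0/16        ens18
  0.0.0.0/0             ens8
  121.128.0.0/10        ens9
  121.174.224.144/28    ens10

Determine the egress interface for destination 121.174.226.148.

ens14

Routes whose prefix contains 121.174.226.148:
  0.0.0.0/0 (default, matches everything) -> ens8
  120.0.0.0/6 (120.0.0.0 - 123.255.255.255) -> ens11
  121.128.0.0/10 (121.128.0.0 - 121.191.255.255) -> ens9
  121.160.0.0/12 (121.160.0.0 - 121.175.255.255) -> ens13
  121.168.0.0/13 (121.168.0.0 - 121.175.255.255) -> ens16
  121.174.0.0/15 (121.174.0.0 - 121.175.255.255) -> ens14
More-specific entries that do NOT match:
  121.174.226.208/28 (121.174.226.208 - 121.174.226.223) does not contain 121.174.226.148
  121.174.224.144/28 (121.174.224.144 - 121.174.224.159) does not contain 121.174.226.148
  121.174.226.192/27 (121.174.226.192 - 121.174.226.223) does not contain 121.174.226.148
  249.174.226.128/26 (249.174.226.128 - 249.174.226.191) does not contain 121.174.226.148
  121.174.228.0/22 (121.174.228.0 - 121.174.231.255) does not contain 121.174.226.148
  121.190.224.0/21 (121.190.224.0 - 121.190.231.255) does not contain 121.174.226.148
  121.172.0.0/16 (121.172.0.0 - 121.172.255.255) does not contain 121.174.226.148
Longest matching prefix is /15 -> interface ens14.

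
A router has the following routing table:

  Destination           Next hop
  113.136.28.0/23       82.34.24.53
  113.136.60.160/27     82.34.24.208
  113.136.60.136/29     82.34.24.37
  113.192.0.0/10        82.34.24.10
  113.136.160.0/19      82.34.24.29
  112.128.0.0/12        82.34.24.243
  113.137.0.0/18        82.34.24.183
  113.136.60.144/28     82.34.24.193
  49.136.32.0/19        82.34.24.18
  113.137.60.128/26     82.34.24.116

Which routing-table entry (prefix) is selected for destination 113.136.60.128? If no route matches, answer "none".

113.136.60.128 is outside every listed prefix and there is no default route.

none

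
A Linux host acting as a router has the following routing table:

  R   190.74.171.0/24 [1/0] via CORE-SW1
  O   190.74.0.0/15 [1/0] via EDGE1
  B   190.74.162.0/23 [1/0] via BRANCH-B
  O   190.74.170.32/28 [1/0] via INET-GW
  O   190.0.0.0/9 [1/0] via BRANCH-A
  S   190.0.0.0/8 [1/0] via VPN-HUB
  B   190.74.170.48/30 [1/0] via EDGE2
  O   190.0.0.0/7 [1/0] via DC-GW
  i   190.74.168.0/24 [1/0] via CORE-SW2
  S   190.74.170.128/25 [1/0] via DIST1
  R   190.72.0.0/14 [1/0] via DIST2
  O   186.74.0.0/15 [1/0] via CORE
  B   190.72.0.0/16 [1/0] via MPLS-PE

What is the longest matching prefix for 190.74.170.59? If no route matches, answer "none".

190.74.0.0/15

Entries matching 190.74.170.59:
  190.0.0.0/7 (190.0.0.0 - 191.255.255.255)
  190.0.0.0/8 (190.0.0.0 - 190.255.255.255)
  190.0.0.0/9 (190.0.0.0 - 190.127.255.255)
  190.72.0.0/14 (190.72.0.0 - 190.75.255.255)
  190.74.0.0/15 (190.74.0.0 - 190.75.255.255)
Most specific is 190.74.0.0/15.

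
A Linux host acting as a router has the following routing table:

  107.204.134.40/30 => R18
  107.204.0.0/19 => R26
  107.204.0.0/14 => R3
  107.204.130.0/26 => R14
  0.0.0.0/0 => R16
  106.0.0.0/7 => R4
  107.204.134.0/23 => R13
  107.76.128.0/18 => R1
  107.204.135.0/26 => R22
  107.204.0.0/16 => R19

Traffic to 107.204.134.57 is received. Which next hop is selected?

R13

Routes whose prefix contains 107.204.134.57:
  0.0.0.0/0 (default, matches everything) -> R16
  106.0.0.0/7 (106.0.0.0 - 107.255.255.255) -> R4
  107.204.0.0/14 (107.204.0.0 - 107.207.255.255) -> R3
  107.204.0.0/16 (107.204.0.0 - 107.204.255.255) -> R19
  107.204.134.0/23 (107.204.134.0 - 107.204.135.255) -> R13
More-specific entries that do NOT match:
  107.204.134.40/30 (107.204.134.40 - 107.204.134.43) does not contain 107.204.134.57
  107.204.130.0/26 (107.204.130.0 - 107.204.130.63) does not contain 107.204.134.57
  107.204.135.0/26 (107.204.135.0 - 107.204.135.63) does not contain 107.204.134.57
Longest matching prefix is /23 -> next hop R13.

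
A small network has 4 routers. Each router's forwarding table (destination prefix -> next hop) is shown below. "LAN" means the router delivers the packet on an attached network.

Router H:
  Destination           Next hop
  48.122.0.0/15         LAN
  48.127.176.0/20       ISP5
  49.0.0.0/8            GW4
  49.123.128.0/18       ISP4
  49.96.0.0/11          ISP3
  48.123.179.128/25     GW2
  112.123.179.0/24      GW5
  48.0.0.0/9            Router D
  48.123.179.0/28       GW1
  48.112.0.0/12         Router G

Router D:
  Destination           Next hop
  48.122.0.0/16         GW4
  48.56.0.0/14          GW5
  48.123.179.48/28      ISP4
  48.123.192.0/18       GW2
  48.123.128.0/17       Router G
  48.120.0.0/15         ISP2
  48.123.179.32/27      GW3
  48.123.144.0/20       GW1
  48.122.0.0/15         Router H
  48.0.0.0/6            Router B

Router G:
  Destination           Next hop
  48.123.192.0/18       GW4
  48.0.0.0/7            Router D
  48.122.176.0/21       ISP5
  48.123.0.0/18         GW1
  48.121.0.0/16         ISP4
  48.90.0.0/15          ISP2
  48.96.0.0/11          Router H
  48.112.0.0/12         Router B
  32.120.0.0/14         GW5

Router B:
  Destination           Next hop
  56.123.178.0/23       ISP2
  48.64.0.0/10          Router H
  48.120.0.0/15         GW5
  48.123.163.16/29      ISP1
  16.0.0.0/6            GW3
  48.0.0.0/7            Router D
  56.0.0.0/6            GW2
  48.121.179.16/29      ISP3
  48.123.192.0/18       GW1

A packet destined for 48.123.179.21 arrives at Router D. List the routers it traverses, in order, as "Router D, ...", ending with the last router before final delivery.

At Router D: longest match for 48.123.179.21 is 48.123.128.0/17 -> Router G
At Router G: longest match for 48.123.179.21 is 48.112.0.0/12 -> Router B
At Router B: longest match for 48.123.179.21 is 48.64.0.0/10 -> Router H
At Router H: longest match for 48.123.179.21 is 48.122.0.0/15 -> LAN

Router D, Router G, Router B, Router H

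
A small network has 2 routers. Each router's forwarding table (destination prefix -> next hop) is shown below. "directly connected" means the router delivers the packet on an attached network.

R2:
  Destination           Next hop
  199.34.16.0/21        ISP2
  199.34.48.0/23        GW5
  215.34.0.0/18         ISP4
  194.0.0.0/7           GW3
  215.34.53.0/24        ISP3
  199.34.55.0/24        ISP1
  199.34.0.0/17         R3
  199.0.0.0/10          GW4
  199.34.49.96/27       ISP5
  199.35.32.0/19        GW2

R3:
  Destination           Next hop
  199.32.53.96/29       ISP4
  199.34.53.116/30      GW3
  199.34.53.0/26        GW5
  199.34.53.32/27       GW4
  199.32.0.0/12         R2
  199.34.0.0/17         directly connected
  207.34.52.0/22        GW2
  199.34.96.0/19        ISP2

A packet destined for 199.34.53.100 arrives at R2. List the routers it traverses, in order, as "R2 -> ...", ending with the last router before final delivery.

R2 -> R3

At R2: longest match for 199.34.53.100 is 199.34.0.0/17 -> R3
At R3: longest match for 199.34.53.100 is 199.34.0.0/17 -> directly connected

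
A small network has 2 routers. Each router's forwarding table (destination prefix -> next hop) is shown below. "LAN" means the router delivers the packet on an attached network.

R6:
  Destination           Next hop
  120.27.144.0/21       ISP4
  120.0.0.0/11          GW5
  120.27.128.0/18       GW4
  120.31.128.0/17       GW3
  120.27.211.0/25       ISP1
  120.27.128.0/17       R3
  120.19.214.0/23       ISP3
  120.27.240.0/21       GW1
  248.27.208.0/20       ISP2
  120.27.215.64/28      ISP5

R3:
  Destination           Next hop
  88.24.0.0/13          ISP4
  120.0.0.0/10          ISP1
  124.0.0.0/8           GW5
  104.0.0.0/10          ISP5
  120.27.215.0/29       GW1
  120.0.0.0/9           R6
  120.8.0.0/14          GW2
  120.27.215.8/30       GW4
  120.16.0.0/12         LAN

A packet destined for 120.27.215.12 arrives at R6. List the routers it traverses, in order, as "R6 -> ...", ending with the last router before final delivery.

At R6: longest match for 120.27.215.12 is 120.27.128.0/17 -> R3
At R3: longest match for 120.27.215.12 is 120.16.0.0/12 -> LAN

R6 -> R3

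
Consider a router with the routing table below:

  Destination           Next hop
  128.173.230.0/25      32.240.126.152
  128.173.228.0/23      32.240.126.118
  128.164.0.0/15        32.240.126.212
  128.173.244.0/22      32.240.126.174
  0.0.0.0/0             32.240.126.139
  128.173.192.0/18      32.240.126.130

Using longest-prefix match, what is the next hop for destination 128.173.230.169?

32.240.126.130

Routes whose prefix contains 128.173.230.169:
  0.0.0.0/0 (default, matches everything) -> 32.240.126.139
  128.173.192.0/18 (128.173.192.0 - 128.173.255.255) -> 32.240.126.130
More-specific entries that do NOT match:
  128.173.230.0/25 (128.173.230.0 - 128.173.230.127) does not contain 128.173.230.169
  128.173.228.0/23 (128.173.228.0 - 128.173.229.255) does not contain 128.173.230.169
  128.173.244.0/22 (128.173.244.0 - 128.173.247.255) does not contain 128.173.230.169
Longest matching prefix is /18 -> next hop 32.240.126.130.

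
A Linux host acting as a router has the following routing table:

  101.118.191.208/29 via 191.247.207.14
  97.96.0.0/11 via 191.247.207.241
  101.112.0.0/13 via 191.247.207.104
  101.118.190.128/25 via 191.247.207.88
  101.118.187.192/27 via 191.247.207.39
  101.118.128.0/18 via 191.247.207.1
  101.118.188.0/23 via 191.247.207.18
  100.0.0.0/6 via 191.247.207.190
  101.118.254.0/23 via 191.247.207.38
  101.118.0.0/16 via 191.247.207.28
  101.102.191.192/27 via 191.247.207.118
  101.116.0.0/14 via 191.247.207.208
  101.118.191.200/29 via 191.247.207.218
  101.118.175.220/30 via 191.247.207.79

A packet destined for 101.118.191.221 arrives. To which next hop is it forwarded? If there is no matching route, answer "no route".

191.247.207.1

Routes whose prefix contains 101.118.191.221:
  100.0.0.0/6 (100.0.0.0 - 103.255.255.255) -> 191.247.207.190
  101.112.0.0/13 (101.112.0.0 - 101.119.255.255) -> 191.247.207.104
  101.116.0.0/14 (101.116.0.0 - 101.119.255.255) -> 191.247.207.208
  101.118.0.0/16 (101.118.0.0 - 101.118.255.255) -> 191.247.207.28
  101.118.128.0/18 (101.118.128.0 - 101.118.191.255) -> 191.247.207.1
More-specific entries that do NOT match:
  101.118.175.220/30 (101.118.175.220 - 101.118.175.223) does not contain 101.118.191.221
  101.118.191.208/29 (101.118.191.208 - 101.118.191.215) does not contain 101.118.191.221
  101.118.191.200/29 (101.118.191.200 - 101.118.191.207) does not contain 101.118.191.221
  101.118.187.192/27 (101.118.187.192 - 101.118.187.223) does not contain 101.118.191.221
  101.102.191.192/27 (101.102.191.192 - 101.102.191.223) does not contain 101.118.191.221
  101.118.190.128/25 (101.118.190.128 - 101.118.190.255) does not contain 101.118.191.221
  101.118.188.0/23 (101.118.188.0 - 101.118.189.255) does not contain 101.118.191.221
  101.118.254.0/23 (101.118.254.0 - 101.118.255.255) does not contain 101.118.191.221
Longest matching prefix is /18 -> next hop 191.247.207.1.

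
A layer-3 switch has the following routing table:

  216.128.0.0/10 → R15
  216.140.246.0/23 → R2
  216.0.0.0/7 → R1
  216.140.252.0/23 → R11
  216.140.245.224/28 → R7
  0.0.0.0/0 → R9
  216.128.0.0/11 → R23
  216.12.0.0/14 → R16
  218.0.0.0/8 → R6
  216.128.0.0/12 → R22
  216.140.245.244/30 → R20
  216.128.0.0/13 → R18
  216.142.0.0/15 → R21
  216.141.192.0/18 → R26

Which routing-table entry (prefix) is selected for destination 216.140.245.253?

Entries matching 216.140.245.253:
  0.0.0.0/0 (default, matches everything)
  216.0.0.0/7 (216.0.0.0 - 217.255.255.255)
  216.128.0.0/10 (216.128.0.0 - 216.191.255.255)
  216.128.0.0/11 (216.128.0.0 - 216.159.255.255)
  216.128.0.0/12 (216.128.0.0 - 216.143.255.255)
Most specific is 216.128.0.0/12.

216.128.0.0/12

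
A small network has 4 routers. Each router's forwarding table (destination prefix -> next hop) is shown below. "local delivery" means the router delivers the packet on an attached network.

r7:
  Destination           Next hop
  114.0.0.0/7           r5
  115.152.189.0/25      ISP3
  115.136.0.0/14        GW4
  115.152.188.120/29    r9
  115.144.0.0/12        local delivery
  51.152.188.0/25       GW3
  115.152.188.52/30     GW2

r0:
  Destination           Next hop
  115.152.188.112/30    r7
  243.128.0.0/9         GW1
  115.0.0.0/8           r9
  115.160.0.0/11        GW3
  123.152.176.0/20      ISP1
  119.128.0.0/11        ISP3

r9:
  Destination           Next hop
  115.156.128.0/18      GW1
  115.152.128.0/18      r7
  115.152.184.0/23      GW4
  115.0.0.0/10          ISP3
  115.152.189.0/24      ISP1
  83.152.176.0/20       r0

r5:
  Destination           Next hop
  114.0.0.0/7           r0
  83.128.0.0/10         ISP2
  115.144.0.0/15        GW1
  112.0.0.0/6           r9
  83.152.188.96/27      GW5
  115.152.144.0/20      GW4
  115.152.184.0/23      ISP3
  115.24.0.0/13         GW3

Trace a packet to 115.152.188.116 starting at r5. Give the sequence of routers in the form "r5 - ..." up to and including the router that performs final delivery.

At r5: longest match for 115.152.188.116 is 114.0.0.0/7 -> r0
At r0: longest match for 115.152.188.116 is 115.0.0.0/8 -> r9
At r9: longest match for 115.152.188.116 is 115.152.128.0/18 -> r7
At r7: longest match for 115.152.188.116 is 115.144.0.0/12 -> local delivery

r5 - r0 - r9 - r7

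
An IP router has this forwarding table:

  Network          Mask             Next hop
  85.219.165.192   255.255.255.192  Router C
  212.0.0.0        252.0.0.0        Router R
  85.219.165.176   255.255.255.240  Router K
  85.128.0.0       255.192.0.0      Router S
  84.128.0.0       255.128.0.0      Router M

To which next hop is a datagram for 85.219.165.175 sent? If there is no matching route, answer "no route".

no route

No entry's prefix contains 85.219.165.175; there is no default route.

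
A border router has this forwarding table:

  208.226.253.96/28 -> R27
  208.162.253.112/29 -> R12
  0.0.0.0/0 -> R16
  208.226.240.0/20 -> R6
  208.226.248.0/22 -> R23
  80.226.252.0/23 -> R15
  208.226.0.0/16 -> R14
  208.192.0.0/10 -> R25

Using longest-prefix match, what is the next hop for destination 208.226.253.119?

Routes whose prefix contains 208.226.253.119:
  0.0.0.0/0 (default, matches everything) -> R16
  208.192.0.0/10 (208.192.0.0 - 208.255.255.255) -> R25
  208.226.0.0/16 (208.226.0.0 - 208.226.255.255) -> R14
  208.226.240.0/20 (208.226.240.0 - 208.226.255.255) -> R6
More-specific entries that do NOT match:
  208.162.253.112/29 (208.162.253.112 - 208.162.253.119) does not contain 208.226.253.119
  208.226.253.96/28 (208.226.253.96 - 208.226.253.111) does not contain 208.226.253.119
  80.226.252.0/23 (80.226.252.0 - 80.226.253.255) does not contain 208.226.253.119
  208.226.248.0/22 (208.226.248.0 - 208.226.251.255) does not contain 208.226.253.119
Longest matching prefix is /20 -> next hop R6.

R6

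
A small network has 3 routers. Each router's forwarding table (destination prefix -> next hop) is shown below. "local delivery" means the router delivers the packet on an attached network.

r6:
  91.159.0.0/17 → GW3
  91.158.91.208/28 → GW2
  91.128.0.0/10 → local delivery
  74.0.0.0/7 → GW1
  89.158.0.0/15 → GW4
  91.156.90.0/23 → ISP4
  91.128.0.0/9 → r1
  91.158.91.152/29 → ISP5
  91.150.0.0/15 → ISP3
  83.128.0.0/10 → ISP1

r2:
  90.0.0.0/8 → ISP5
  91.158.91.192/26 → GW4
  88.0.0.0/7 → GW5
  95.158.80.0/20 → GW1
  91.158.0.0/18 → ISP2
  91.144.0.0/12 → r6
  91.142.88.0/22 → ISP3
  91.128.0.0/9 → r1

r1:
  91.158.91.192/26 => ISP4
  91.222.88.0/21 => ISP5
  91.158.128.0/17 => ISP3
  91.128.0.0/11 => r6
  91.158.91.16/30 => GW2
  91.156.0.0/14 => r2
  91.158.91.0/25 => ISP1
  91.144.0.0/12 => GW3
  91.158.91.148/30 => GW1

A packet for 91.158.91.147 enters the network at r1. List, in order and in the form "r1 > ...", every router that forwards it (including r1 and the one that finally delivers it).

r1 > r2 > r6

At r1: longest match for 91.158.91.147 is 91.156.0.0/14 -> r2
At r2: longest match for 91.158.91.147 is 91.144.0.0/12 -> r6
At r6: longest match for 91.158.91.147 is 91.128.0.0/10 -> local delivery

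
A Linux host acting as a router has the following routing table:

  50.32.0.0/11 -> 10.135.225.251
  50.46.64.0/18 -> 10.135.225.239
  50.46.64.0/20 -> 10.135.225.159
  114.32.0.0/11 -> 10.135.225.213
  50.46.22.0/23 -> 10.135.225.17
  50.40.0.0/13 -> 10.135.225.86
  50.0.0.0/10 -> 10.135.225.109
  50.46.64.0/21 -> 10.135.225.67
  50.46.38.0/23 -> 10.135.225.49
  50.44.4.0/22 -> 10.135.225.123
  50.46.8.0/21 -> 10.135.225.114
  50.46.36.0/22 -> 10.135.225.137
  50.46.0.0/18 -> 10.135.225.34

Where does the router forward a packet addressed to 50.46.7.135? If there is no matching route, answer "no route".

Routes whose prefix contains 50.46.7.135:
  50.0.0.0/10 (50.0.0.0 - 50.63.255.255) -> 10.135.225.109
  50.32.0.0/11 (50.32.0.0 - 50.63.255.255) -> 10.135.225.251
  50.40.0.0/13 (50.40.0.0 - 50.47.255.255) -> 10.135.225.86
  50.46.0.0/18 (50.46.0.0 - 50.46.63.255) -> 10.135.225.34
More-specific entries that do NOT match:
  50.46.22.0/23 (50.46.22.0 - 50.46.23.255) does not contain 50.46.7.135
  50.46.38.0/23 (50.46.38.0 - 50.46.39.255) does not contain 50.46.7.135
  50.44.4.0/22 (50.44.4.0 - 50.44.7.255) does not contain 50.46.7.135
  50.46.36.0/22 (50.46.36.0 - 50.46.39.255) does not contain 50.46.7.135
  50.46.64.0/21 (50.46.64.0 - 50.46.71.255) does not contain 50.46.7.135
  50.46.8.0/21 (50.46.8.0 - 50.46.15.255) does not contain 50.46.7.135
  50.46.64.0/20 (50.46.64.0 - 50.46.79.255) does not contain 50.46.7.135
Longest matching prefix is /18 -> next hop 10.135.225.34.

10.135.225.34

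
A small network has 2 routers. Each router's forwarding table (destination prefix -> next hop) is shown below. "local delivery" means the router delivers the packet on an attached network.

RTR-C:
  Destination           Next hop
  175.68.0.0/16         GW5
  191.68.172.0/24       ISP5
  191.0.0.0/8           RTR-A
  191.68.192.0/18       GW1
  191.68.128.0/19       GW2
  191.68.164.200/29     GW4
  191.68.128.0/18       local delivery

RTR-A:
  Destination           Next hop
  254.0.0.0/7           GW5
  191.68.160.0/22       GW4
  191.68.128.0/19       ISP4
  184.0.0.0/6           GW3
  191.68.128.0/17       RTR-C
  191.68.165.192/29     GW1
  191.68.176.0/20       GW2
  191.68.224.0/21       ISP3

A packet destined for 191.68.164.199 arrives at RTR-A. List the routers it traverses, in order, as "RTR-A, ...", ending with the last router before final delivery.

RTR-A, RTR-C

At RTR-A: longest match for 191.68.164.199 is 191.68.128.0/17 -> RTR-C
At RTR-C: longest match for 191.68.164.199 is 191.68.128.0/18 -> local delivery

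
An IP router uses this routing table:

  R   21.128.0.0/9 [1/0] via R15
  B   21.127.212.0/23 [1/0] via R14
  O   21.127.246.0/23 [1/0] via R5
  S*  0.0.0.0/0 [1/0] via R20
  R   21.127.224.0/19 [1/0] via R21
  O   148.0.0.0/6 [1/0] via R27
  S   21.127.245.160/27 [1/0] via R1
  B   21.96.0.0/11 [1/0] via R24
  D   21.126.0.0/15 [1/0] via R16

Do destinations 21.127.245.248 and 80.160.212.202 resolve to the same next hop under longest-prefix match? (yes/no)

21.127.245.248: longest match 21.127.224.0/19 -> R21
80.160.212.202: longest match 0.0.0.0/0 -> R20

no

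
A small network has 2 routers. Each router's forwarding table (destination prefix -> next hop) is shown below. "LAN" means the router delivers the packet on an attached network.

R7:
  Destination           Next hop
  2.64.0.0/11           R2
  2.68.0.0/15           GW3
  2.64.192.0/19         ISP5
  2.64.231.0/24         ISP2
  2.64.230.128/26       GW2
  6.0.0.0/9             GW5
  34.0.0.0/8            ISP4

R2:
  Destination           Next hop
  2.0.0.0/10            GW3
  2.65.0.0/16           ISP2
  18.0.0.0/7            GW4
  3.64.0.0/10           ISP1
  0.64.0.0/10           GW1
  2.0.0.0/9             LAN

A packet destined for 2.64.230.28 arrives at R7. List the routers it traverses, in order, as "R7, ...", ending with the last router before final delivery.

R7, R2

At R7: longest match for 2.64.230.28 is 2.64.0.0/11 -> R2
At R2: longest match for 2.64.230.28 is 2.0.0.0/9 -> LAN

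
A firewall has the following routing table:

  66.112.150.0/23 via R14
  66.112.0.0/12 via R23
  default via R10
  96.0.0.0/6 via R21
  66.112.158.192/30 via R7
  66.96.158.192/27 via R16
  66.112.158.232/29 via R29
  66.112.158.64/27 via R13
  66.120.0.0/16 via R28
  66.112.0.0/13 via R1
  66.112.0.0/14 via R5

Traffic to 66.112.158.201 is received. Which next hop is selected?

R5

Routes whose prefix contains 66.112.158.201:
  0.0.0.0/0 (default, matches everything) -> R10
  66.112.0.0/12 (66.112.0.0 - 66.127.255.255) -> R23
  66.112.0.0/13 (66.112.0.0 - 66.119.255.255) -> R1
  66.112.0.0/14 (66.112.0.0 - 66.115.255.255) -> R5
More-specific entries that do NOT match:
  66.112.158.192/30 (66.112.158.192 - 66.112.158.195) does not contain 66.112.158.201
  66.112.158.232/29 (66.112.158.232 - 66.112.158.239) does not contain 66.112.158.201
  66.96.158.192/27 (66.96.158.192 - 66.96.158.223) does not contain 66.112.158.201
  66.112.158.64/27 (66.112.158.64 - 66.112.158.95) does not contain 66.112.158.201
  66.112.150.0/23 (66.112.150.0 - 66.112.151.255) does not contain 66.112.158.201
  66.120.0.0/16 (66.120.0.0 - 66.120.255.255) does not contain 66.112.158.201
Longest matching prefix is /14 -> next hop R5.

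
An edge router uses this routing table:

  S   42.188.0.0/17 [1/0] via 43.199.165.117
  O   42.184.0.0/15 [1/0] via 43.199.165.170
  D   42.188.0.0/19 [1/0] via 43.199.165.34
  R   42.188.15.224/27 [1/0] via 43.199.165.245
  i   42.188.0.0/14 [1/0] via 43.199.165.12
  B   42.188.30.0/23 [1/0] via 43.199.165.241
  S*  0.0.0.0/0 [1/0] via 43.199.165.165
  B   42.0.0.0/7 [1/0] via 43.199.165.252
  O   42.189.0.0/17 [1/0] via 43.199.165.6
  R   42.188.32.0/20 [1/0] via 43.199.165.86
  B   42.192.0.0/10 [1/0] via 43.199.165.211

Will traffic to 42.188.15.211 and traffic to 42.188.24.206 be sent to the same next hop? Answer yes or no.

42.188.15.211: longest match 42.188.0.0/19 -> 43.199.165.34
42.188.24.206: longest match 42.188.0.0/19 -> 43.199.165.34

yes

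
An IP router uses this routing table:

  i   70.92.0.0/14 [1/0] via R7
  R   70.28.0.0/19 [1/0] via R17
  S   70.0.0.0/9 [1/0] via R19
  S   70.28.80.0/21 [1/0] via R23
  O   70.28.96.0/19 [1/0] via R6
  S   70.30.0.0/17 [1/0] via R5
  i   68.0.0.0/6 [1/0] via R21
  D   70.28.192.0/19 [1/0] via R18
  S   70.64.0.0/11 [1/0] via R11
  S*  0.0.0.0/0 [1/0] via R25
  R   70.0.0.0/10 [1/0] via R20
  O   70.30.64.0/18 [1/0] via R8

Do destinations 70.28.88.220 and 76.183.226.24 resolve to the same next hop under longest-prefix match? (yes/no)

no

70.28.88.220: longest match 70.0.0.0/10 -> R20
76.183.226.24: longest match 0.0.0.0/0 -> R25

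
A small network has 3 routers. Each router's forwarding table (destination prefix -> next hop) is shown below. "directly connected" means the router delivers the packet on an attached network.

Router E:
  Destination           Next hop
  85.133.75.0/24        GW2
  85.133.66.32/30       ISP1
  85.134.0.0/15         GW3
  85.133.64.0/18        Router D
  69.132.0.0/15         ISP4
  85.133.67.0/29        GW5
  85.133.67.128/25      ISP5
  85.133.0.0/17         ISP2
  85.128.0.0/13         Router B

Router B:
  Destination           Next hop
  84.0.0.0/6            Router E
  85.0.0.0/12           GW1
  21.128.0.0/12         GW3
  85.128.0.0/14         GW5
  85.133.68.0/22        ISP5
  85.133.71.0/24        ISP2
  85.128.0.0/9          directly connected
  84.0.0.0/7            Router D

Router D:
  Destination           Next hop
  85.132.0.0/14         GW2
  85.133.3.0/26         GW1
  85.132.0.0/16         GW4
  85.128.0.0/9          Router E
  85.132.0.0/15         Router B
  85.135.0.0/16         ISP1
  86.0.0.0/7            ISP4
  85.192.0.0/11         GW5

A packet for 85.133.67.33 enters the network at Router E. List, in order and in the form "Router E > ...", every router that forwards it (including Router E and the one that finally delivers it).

Router E > Router D > Router B

At Router E: longest match for 85.133.67.33 is 85.133.64.0/18 -> Router D
At Router D: longest match for 85.133.67.33 is 85.132.0.0/15 -> Router B
At Router B: longest match for 85.133.67.33 is 85.128.0.0/9 -> directly connected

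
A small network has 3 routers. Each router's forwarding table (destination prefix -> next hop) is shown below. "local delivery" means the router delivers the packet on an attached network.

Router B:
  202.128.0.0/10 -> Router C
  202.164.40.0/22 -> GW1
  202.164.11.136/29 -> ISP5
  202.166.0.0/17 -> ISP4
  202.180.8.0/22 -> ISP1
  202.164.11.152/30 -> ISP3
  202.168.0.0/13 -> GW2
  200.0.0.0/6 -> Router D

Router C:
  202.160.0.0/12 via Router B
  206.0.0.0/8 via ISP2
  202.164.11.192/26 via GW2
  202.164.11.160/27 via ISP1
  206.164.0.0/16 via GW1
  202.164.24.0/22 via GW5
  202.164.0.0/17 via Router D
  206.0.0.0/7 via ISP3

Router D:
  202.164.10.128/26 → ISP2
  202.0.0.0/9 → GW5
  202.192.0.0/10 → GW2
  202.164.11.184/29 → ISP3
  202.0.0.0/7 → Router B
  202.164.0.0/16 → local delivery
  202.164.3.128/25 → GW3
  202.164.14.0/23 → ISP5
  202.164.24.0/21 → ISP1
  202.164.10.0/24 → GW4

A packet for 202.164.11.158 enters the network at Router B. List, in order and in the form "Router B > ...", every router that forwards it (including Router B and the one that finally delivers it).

At Router B: longest match for 202.164.11.158 is 202.128.0.0/10 -> Router C
At Router C: longest match for 202.164.11.158 is 202.164.0.0/17 -> Router D
At Router D: longest match for 202.164.11.158 is 202.164.0.0/16 -> local delivery

Router B > Router C > Router D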